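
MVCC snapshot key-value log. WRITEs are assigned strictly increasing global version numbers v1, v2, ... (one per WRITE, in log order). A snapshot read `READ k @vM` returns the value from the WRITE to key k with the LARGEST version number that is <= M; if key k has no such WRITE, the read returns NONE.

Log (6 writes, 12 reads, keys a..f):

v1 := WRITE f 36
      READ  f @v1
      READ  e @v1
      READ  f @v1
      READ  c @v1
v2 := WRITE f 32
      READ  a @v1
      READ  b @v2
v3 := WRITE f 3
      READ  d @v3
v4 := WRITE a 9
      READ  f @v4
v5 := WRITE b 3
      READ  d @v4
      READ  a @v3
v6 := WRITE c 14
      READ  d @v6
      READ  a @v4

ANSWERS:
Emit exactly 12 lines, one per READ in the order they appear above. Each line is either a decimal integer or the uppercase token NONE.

v1: WRITE f=36  (f history now [(1, 36)])
READ f @v1: history=[(1, 36)] -> pick v1 -> 36
READ e @v1: history=[] -> no version <= 1 -> NONE
READ f @v1: history=[(1, 36)] -> pick v1 -> 36
READ c @v1: history=[] -> no version <= 1 -> NONE
v2: WRITE f=32  (f history now [(1, 36), (2, 32)])
READ a @v1: history=[] -> no version <= 1 -> NONE
READ b @v2: history=[] -> no version <= 2 -> NONE
v3: WRITE f=3  (f history now [(1, 36), (2, 32), (3, 3)])
READ d @v3: history=[] -> no version <= 3 -> NONE
v4: WRITE a=9  (a history now [(4, 9)])
READ f @v4: history=[(1, 36), (2, 32), (3, 3)] -> pick v3 -> 3
v5: WRITE b=3  (b history now [(5, 3)])
READ d @v4: history=[] -> no version <= 4 -> NONE
READ a @v3: history=[(4, 9)] -> no version <= 3 -> NONE
v6: WRITE c=14  (c history now [(6, 14)])
READ d @v6: history=[] -> no version <= 6 -> NONE
READ a @v4: history=[(4, 9)] -> pick v4 -> 9

Answer: 36
NONE
36
NONE
NONE
NONE
NONE
3
NONE
NONE
NONE
9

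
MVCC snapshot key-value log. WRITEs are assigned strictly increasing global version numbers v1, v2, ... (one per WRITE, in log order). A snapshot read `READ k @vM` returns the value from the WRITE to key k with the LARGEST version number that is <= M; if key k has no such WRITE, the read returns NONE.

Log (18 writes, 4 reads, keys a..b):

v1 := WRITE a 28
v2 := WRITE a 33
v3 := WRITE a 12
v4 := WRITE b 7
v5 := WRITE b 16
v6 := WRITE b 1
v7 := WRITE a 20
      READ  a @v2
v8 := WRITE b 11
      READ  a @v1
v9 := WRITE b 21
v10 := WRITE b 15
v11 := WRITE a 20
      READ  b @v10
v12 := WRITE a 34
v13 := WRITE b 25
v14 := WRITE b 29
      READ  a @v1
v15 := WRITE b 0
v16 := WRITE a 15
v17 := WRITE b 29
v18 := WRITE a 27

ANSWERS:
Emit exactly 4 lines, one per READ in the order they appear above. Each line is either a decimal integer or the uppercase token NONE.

v1: WRITE a=28  (a history now [(1, 28)])
v2: WRITE a=33  (a history now [(1, 28), (2, 33)])
v3: WRITE a=12  (a history now [(1, 28), (2, 33), (3, 12)])
v4: WRITE b=7  (b history now [(4, 7)])
v5: WRITE b=16  (b history now [(4, 7), (5, 16)])
v6: WRITE b=1  (b history now [(4, 7), (5, 16), (6, 1)])
v7: WRITE a=20  (a history now [(1, 28), (2, 33), (3, 12), (7, 20)])
READ a @v2: history=[(1, 28), (2, 33), (3, 12), (7, 20)] -> pick v2 -> 33
v8: WRITE b=11  (b history now [(4, 7), (5, 16), (6, 1), (8, 11)])
READ a @v1: history=[(1, 28), (2, 33), (3, 12), (7, 20)] -> pick v1 -> 28
v9: WRITE b=21  (b history now [(4, 7), (5, 16), (6, 1), (8, 11), (9, 21)])
v10: WRITE b=15  (b history now [(4, 7), (5, 16), (6, 1), (8, 11), (9, 21), (10, 15)])
v11: WRITE a=20  (a history now [(1, 28), (2, 33), (3, 12), (7, 20), (11, 20)])
READ b @v10: history=[(4, 7), (5, 16), (6, 1), (8, 11), (9, 21), (10, 15)] -> pick v10 -> 15
v12: WRITE a=34  (a history now [(1, 28), (2, 33), (3, 12), (7, 20), (11, 20), (12, 34)])
v13: WRITE b=25  (b history now [(4, 7), (5, 16), (6, 1), (8, 11), (9, 21), (10, 15), (13, 25)])
v14: WRITE b=29  (b history now [(4, 7), (5, 16), (6, 1), (8, 11), (9, 21), (10, 15), (13, 25), (14, 29)])
READ a @v1: history=[(1, 28), (2, 33), (3, 12), (7, 20), (11, 20), (12, 34)] -> pick v1 -> 28
v15: WRITE b=0  (b history now [(4, 7), (5, 16), (6, 1), (8, 11), (9, 21), (10, 15), (13, 25), (14, 29), (15, 0)])
v16: WRITE a=15  (a history now [(1, 28), (2, 33), (3, 12), (7, 20), (11, 20), (12, 34), (16, 15)])
v17: WRITE b=29  (b history now [(4, 7), (5, 16), (6, 1), (8, 11), (9, 21), (10, 15), (13, 25), (14, 29), (15, 0), (17, 29)])
v18: WRITE a=27  (a history now [(1, 28), (2, 33), (3, 12), (7, 20), (11, 20), (12, 34), (16, 15), (18, 27)])

Answer: 33
28
15
28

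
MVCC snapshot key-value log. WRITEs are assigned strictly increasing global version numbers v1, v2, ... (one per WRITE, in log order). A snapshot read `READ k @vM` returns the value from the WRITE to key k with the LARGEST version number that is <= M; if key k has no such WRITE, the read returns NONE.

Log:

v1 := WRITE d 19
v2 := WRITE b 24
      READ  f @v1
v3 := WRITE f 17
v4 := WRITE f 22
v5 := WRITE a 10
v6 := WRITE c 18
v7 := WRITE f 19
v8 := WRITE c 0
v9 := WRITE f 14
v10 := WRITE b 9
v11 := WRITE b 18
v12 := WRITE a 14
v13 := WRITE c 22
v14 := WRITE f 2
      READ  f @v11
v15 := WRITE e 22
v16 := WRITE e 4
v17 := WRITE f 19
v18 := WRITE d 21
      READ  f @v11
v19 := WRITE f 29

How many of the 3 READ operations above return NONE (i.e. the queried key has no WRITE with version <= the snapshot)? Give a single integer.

Answer: 1

Derivation:
v1: WRITE d=19  (d history now [(1, 19)])
v2: WRITE b=24  (b history now [(2, 24)])
READ f @v1: history=[] -> no version <= 1 -> NONE
v3: WRITE f=17  (f history now [(3, 17)])
v4: WRITE f=22  (f history now [(3, 17), (4, 22)])
v5: WRITE a=10  (a history now [(5, 10)])
v6: WRITE c=18  (c history now [(6, 18)])
v7: WRITE f=19  (f history now [(3, 17), (4, 22), (7, 19)])
v8: WRITE c=0  (c history now [(6, 18), (8, 0)])
v9: WRITE f=14  (f history now [(3, 17), (4, 22), (7, 19), (9, 14)])
v10: WRITE b=9  (b history now [(2, 24), (10, 9)])
v11: WRITE b=18  (b history now [(2, 24), (10, 9), (11, 18)])
v12: WRITE a=14  (a history now [(5, 10), (12, 14)])
v13: WRITE c=22  (c history now [(6, 18), (8, 0), (13, 22)])
v14: WRITE f=2  (f history now [(3, 17), (4, 22), (7, 19), (9, 14), (14, 2)])
READ f @v11: history=[(3, 17), (4, 22), (7, 19), (9, 14), (14, 2)] -> pick v9 -> 14
v15: WRITE e=22  (e history now [(15, 22)])
v16: WRITE e=4  (e history now [(15, 22), (16, 4)])
v17: WRITE f=19  (f history now [(3, 17), (4, 22), (7, 19), (9, 14), (14, 2), (17, 19)])
v18: WRITE d=21  (d history now [(1, 19), (18, 21)])
READ f @v11: history=[(3, 17), (4, 22), (7, 19), (9, 14), (14, 2), (17, 19)] -> pick v9 -> 14
v19: WRITE f=29  (f history now [(3, 17), (4, 22), (7, 19), (9, 14), (14, 2), (17, 19), (19, 29)])
Read results in order: ['NONE', '14', '14']
NONE count = 1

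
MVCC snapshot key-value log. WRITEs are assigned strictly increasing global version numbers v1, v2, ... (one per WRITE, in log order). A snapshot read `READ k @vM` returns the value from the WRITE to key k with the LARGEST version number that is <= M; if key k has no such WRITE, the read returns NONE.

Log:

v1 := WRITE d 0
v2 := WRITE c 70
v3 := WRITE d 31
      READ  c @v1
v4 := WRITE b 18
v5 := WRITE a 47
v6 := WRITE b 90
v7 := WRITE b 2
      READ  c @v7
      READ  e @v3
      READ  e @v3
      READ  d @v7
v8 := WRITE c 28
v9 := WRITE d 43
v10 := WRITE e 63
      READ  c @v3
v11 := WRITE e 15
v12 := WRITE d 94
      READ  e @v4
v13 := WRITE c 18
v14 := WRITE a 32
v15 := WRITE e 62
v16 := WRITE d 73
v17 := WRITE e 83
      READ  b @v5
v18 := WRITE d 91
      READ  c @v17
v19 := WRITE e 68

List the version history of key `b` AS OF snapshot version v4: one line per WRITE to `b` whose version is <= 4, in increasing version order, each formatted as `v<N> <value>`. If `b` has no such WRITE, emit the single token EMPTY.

Answer: v4 18

Derivation:
Scan writes for key=b with version <= 4:
  v1 WRITE d 0 -> skip
  v2 WRITE c 70 -> skip
  v3 WRITE d 31 -> skip
  v4 WRITE b 18 -> keep
  v5 WRITE a 47 -> skip
  v6 WRITE b 90 -> drop (> snap)
  v7 WRITE b 2 -> drop (> snap)
  v8 WRITE c 28 -> skip
  v9 WRITE d 43 -> skip
  v10 WRITE e 63 -> skip
  v11 WRITE e 15 -> skip
  v12 WRITE d 94 -> skip
  v13 WRITE c 18 -> skip
  v14 WRITE a 32 -> skip
  v15 WRITE e 62 -> skip
  v16 WRITE d 73 -> skip
  v17 WRITE e 83 -> skip
  v18 WRITE d 91 -> skip
  v19 WRITE e 68 -> skip
Collected: [(4, 18)]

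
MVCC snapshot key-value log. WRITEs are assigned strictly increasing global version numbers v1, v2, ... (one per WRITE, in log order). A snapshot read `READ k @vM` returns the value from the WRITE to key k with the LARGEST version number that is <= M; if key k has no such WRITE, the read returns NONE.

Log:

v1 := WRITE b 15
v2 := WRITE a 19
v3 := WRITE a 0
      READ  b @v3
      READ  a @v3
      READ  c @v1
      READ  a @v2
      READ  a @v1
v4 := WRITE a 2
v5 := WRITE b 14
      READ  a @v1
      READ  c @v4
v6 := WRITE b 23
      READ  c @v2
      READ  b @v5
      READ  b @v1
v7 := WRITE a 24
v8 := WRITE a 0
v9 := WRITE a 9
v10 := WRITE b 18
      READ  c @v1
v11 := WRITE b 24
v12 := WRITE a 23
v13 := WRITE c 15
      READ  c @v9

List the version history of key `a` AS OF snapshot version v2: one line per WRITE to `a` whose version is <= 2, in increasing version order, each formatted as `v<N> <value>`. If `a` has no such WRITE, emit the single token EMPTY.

Answer: v2 19

Derivation:
Scan writes for key=a with version <= 2:
  v1 WRITE b 15 -> skip
  v2 WRITE a 19 -> keep
  v3 WRITE a 0 -> drop (> snap)
  v4 WRITE a 2 -> drop (> snap)
  v5 WRITE b 14 -> skip
  v6 WRITE b 23 -> skip
  v7 WRITE a 24 -> drop (> snap)
  v8 WRITE a 0 -> drop (> snap)
  v9 WRITE a 9 -> drop (> snap)
  v10 WRITE b 18 -> skip
  v11 WRITE b 24 -> skip
  v12 WRITE a 23 -> drop (> snap)
  v13 WRITE c 15 -> skip
Collected: [(2, 19)]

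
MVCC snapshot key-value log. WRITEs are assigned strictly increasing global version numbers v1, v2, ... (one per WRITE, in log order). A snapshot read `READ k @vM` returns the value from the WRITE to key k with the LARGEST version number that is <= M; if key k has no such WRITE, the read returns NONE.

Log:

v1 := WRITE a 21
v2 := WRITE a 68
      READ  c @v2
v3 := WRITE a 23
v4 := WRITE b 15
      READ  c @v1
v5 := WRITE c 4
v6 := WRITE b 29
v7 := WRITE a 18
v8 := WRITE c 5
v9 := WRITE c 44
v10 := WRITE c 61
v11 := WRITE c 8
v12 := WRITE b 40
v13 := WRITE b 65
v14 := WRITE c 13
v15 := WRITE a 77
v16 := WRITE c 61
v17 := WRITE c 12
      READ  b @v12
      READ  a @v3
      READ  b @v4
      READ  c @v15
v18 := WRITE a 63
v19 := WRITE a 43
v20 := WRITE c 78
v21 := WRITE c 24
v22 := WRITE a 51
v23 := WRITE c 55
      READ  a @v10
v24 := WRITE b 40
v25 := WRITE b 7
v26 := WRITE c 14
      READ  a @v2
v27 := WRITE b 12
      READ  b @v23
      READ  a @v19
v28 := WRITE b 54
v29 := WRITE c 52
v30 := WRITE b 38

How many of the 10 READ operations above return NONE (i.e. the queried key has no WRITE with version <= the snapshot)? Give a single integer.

Answer: 2

Derivation:
v1: WRITE a=21  (a history now [(1, 21)])
v2: WRITE a=68  (a history now [(1, 21), (2, 68)])
READ c @v2: history=[] -> no version <= 2 -> NONE
v3: WRITE a=23  (a history now [(1, 21), (2, 68), (3, 23)])
v4: WRITE b=15  (b history now [(4, 15)])
READ c @v1: history=[] -> no version <= 1 -> NONE
v5: WRITE c=4  (c history now [(5, 4)])
v6: WRITE b=29  (b history now [(4, 15), (6, 29)])
v7: WRITE a=18  (a history now [(1, 21), (2, 68), (3, 23), (7, 18)])
v8: WRITE c=5  (c history now [(5, 4), (8, 5)])
v9: WRITE c=44  (c history now [(5, 4), (8, 5), (9, 44)])
v10: WRITE c=61  (c history now [(5, 4), (8, 5), (9, 44), (10, 61)])
v11: WRITE c=8  (c history now [(5, 4), (8, 5), (9, 44), (10, 61), (11, 8)])
v12: WRITE b=40  (b history now [(4, 15), (6, 29), (12, 40)])
v13: WRITE b=65  (b history now [(4, 15), (6, 29), (12, 40), (13, 65)])
v14: WRITE c=13  (c history now [(5, 4), (8, 5), (9, 44), (10, 61), (11, 8), (14, 13)])
v15: WRITE a=77  (a history now [(1, 21), (2, 68), (3, 23), (7, 18), (15, 77)])
v16: WRITE c=61  (c history now [(5, 4), (8, 5), (9, 44), (10, 61), (11, 8), (14, 13), (16, 61)])
v17: WRITE c=12  (c history now [(5, 4), (8, 5), (9, 44), (10, 61), (11, 8), (14, 13), (16, 61), (17, 12)])
READ b @v12: history=[(4, 15), (6, 29), (12, 40), (13, 65)] -> pick v12 -> 40
READ a @v3: history=[(1, 21), (2, 68), (3, 23), (7, 18), (15, 77)] -> pick v3 -> 23
READ b @v4: history=[(4, 15), (6, 29), (12, 40), (13, 65)] -> pick v4 -> 15
READ c @v15: history=[(5, 4), (8, 5), (9, 44), (10, 61), (11, 8), (14, 13), (16, 61), (17, 12)] -> pick v14 -> 13
v18: WRITE a=63  (a history now [(1, 21), (2, 68), (3, 23), (7, 18), (15, 77), (18, 63)])
v19: WRITE a=43  (a history now [(1, 21), (2, 68), (3, 23), (7, 18), (15, 77), (18, 63), (19, 43)])
v20: WRITE c=78  (c history now [(5, 4), (8, 5), (9, 44), (10, 61), (11, 8), (14, 13), (16, 61), (17, 12), (20, 78)])
v21: WRITE c=24  (c history now [(5, 4), (8, 5), (9, 44), (10, 61), (11, 8), (14, 13), (16, 61), (17, 12), (20, 78), (21, 24)])
v22: WRITE a=51  (a history now [(1, 21), (2, 68), (3, 23), (7, 18), (15, 77), (18, 63), (19, 43), (22, 51)])
v23: WRITE c=55  (c history now [(5, 4), (8, 5), (9, 44), (10, 61), (11, 8), (14, 13), (16, 61), (17, 12), (20, 78), (21, 24), (23, 55)])
READ a @v10: history=[(1, 21), (2, 68), (3, 23), (7, 18), (15, 77), (18, 63), (19, 43), (22, 51)] -> pick v7 -> 18
v24: WRITE b=40  (b history now [(4, 15), (6, 29), (12, 40), (13, 65), (24, 40)])
v25: WRITE b=7  (b history now [(4, 15), (6, 29), (12, 40), (13, 65), (24, 40), (25, 7)])
v26: WRITE c=14  (c history now [(5, 4), (8, 5), (9, 44), (10, 61), (11, 8), (14, 13), (16, 61), (17, 12), (20, 78), (21, 24), (23, 55), (26, 14)])
READ a @v2: history=[(1, 21), (2, 68), (3, 23), (7, 18), (15, 77), (18, 63), (19, 43), (22, 51)] -> pick v2 -> 68
v27: WRITE b=12  (b history now [(4, 15), (6, 29), (12, 40), (13, 65), (24, 40), (25, 7), (27, 12)])
READ b @v23: history=[(4, 15), (6, 29), (12, 40), (13, 65), (24, 40), (25, 7), (27, 12)] -> pick v13 -> 65
READ a @v19: history=[(1, 21), (2, 68), (3, 23), (7, 18), (15, 77), (18, 63), (19, 43), (22, 51)] -> pick v19 -> 43
v28: WRITE b=54  (b history now [(4, 15), (6, 29), (12, 40), (13, 65), (24, 40), (25, 7), (27, 12), (28, 54)])
v29: WRITE c=52  (c history now [(5, 4), (8, 5), (9, 44), (10, 61), (11, 8), (14, 13), (16, 61), (17, 12), (20, 78), (21, 24), (23, 55), (26, 14), (29, 52)])
v30: WRITE b=38  (b history now [(4, 15), (6, 29), (12, 40), (13, 65), (24, 40), (25, 7), (27, 12), (28, 54), (30, 38)])
Read results in order: ['NONE', 'NONE', '40', '23', '15', '13', '18', '68', '65', '43']
NONE count = 2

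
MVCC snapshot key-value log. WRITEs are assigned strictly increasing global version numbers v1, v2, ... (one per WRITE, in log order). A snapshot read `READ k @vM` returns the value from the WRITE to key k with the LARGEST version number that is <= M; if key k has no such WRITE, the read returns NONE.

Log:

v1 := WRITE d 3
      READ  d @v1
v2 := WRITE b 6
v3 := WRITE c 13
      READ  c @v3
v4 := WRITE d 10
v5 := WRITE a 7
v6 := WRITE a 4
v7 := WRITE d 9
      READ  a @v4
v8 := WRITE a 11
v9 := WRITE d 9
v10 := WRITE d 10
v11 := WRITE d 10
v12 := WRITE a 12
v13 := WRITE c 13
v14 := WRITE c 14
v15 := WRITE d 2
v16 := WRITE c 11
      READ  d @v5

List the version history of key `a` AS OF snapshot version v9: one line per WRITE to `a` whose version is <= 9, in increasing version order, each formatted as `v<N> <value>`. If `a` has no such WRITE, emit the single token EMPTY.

Answer: v5 7
v6 4
v8 11

Derivation:
Scan writes for key=a with version <= 9:
  v1 WRITE d 3 -> skip
  v2 WRITE b 6 -> skip
  v3 WRITE c 13 -> skip
  v4 WRITE d 10 -> skip
  v5 WRITE a 7 -> keep
  v6 WRITE a 4 -> keep
  v7 WRITE d 9 -> skip
  v8 WRITE a 11 -> keep
  v9 WRITE d 9 -> skip
  v10 WRITE d 10 -> skip
  v11 WRITE d 10 -> skip
  v12 WRITE a 12 -> drop (> snap)
  v13 WRITE c 13 -> skip
  v14 WRITE c 14 -> skip
  v15 WRITE d 2 -> skip
  v16 WRITE c 11 -> skip
Collected: [(5, 7), (6, 4), (8, 11)]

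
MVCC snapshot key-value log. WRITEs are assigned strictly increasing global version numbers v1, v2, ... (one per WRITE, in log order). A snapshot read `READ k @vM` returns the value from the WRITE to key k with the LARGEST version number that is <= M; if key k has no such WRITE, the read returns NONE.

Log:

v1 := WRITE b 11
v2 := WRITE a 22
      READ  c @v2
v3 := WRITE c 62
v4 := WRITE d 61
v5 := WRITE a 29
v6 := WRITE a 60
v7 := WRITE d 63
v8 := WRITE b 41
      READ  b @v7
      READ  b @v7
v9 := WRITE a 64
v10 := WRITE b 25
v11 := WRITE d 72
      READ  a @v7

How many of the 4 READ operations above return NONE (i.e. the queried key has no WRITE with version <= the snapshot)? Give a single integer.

v1: WRITE b=11  (b history now [(1, 11)])
v2: WRITE a=22  (a history now [(2, 22)])
READ c @v2: history=[] -> no version <= 2 -> NONE
v3: WRITE c=62  (c history now [(3, 62)])
v4: WRITE d=61  (d history now [(4, 61)])
v5: WRITE a=29  (a history now [(2, 22), (5, 29)])
v6: WRITE a=60  (a history now [(2, 22), (5, 29), (6, 60)])
v7: WRITE d=63  (d history now [(4, 61), (7, 63)])
v8: WRITE b=41  (b history now [(1, 11), (8, 41)])
READ b @v7: history=[(1, 11), (8, 41)] -> pick v1 -> 11
READ b @v7: history=[(1, 11), (8, 41)] -> pick v1 -> 11
v9: WRITE a=64  (a history now [(2, 22), (5, 29), (6, 60), (9, 64)])
v10: WRITE b=25  (b history now [(1, 11), (8, 41), (10, 25)])
v11: WRITE d=72  (d history now [(4, 61), (7, 63), (11, 72)])
READ a @v7: history=[(2, 22), (5, 29), (6, 60), (9, 64)] -> pick v6 -> 60
Read results in order: ['NONE', '11', '11', '60']
NONE count = 1

Answer: 1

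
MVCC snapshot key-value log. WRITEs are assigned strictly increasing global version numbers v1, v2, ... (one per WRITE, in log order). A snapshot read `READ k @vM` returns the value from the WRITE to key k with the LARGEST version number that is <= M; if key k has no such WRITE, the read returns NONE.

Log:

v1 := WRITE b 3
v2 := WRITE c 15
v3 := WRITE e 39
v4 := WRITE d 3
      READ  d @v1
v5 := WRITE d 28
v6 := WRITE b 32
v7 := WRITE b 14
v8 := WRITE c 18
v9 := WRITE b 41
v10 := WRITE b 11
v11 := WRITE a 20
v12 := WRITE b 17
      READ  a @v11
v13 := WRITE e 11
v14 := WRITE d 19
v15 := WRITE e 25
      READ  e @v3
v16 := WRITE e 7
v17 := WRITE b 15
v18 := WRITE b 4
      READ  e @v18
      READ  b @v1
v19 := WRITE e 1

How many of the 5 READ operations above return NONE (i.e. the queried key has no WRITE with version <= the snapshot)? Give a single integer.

v1: WRITE b=3  (b history now [(1, 3)])
v2: WRITE c=15  (c history now [(2, 15)])
v3: WRITE e=39  (e history now [(3, 39)])
v4: WRITE d=3  (d history now [(4, 3)])
READ d @v1: history=[(4, 3)] -> no version <= 1 -> NONE
v5: WRITE d=28  (d history now [(4, 3), (5, 28)])
v6: WRITE b=32  (b history now [(1, 3), (6, 32)])
v7: WRITE b=14  (b history now [(1, 3), (6, 32), (7, 14)])
v8: WRITE c=18  (c history now [(2, 15), (8, 18)])
v9: WRITE b=41  (b history now [(1, 3), (6, 32), (7, 14), (9, 41)])
v10: WRITE b=11  (b history now [(1, 3), (6, 32), (7, 14), (9, 41), (10, 11)])
v11: WRITE a=20  (a history now [(11, 20)])
v12: WRITE b=17  (b history now [(1, 3), (6, 32), (7, 14), (9, 41), (10, 11), (12, 17)])
READ a @v11: history=[(11, 20)] -> pick v11 -> 20
v13: WRITE e=11  (e history now [(3, 39), (13, 11)])
v14: WRITE d=19  (d history now [(4, 3), (5, 28), (14, 19)])
v15: WRITE e=25  (e history now [(3, 39), (13, 11), (15, 25)])
READ e @v3: history=[(3, 39), (13, 11), (15, 25)] -> pick v3 -> 39
v16: WRITE e=7  (e history now [(3, 39), (13, 11), (15, 25), (16, 7)])
v17: WRITE b=15  (b history now [(1, 3), (6, 32), (7, 14), (9, 41), (10, 11), (12, 17), (17, 15)])
v18: WRITE b=4  (b history now [(1, 3), (6, 32), (7, 14), (9, 41), (10, 11), (12, 17), (17, 15), (18, 4)])
READ e @v18: history=[(3, 39), (13, 11), (15, 25), (16, 7)] -> pick v16 -> 7
READ b @v1: history=[(1, 3), (6, 32), (7, 14), (9, 41), (10, 11), (12, 17), (17, 15), (18, 4)] -> pick v1 -> 3
v19: WRITE e=1  (e history now [(3, 39), (13, 11), (15, 25), (16, 7), (19, 1)])
Read results in order: ['NONE', '20', '39', '7', '3']
NONE count = 1

Answer: 1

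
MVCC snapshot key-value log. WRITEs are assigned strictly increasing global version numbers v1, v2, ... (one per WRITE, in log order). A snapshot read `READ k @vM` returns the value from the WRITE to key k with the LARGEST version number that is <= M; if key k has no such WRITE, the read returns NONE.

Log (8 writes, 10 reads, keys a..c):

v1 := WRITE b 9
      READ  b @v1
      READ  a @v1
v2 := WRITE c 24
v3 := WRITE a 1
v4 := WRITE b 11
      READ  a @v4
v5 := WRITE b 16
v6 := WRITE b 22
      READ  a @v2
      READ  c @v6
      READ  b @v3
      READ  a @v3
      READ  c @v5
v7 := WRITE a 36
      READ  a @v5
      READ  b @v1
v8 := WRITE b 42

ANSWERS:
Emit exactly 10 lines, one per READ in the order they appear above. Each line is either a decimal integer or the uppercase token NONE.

v1: WRITE b=9  (b history now [(1, 9)])
READ b @v1: history=[(1, 9)] -> pick v1 -> 9
READ a @v1: history=[] -> no version <= 1 -> NONE
v2: WRITE c=24  (c history now [(2, 24)])
v3: WRITE a=1  (a history now [(3, 1)])
v4: WRITE b=11  (b history now [(1, 9), (4, 11)])
READ a @v4: history=[(3, 1)] -> pick v3 -> 1
v5: WRITE b=16  (b history now [(1, 9), (4, 11), (5, 16)])
v6: WRITE b=22  (b history now [(1, 9), (4, 11), (5, 16), (6, 22)])
READ a @v2: history=[(3, 1)] -> no version <= 2 -> NONE
READ c @v6: history=[(2, 24)] -> pick v2 -> 24
READ b @v3: history=[(1, 9), (4, 11), (5, 16), (6, 22)] -> pick v1 -> 9
READ a @v3: history=[(3, 1)] -> pick v3 -> 1
READ c @v5: history=[(2, 24)] -> pick v2 -> 24
v7: WRITE a=36  (a history now [(3, 1), (7, 36)])
READ a @v5: history=[(3, 1), (7, 36)] -> pick v3 -> 1
READ b @v1: history=[(1, 9), (4, 11), (5, 16), (6, 22)] -> pick v1 -> 9
v8: WRITE b=42  (b history now [(1, 9), (4, 11), (5, 16), (6, 22), (8, 42)])

Answer: 9
NONE
1
NONE
24
9
1
24
1
9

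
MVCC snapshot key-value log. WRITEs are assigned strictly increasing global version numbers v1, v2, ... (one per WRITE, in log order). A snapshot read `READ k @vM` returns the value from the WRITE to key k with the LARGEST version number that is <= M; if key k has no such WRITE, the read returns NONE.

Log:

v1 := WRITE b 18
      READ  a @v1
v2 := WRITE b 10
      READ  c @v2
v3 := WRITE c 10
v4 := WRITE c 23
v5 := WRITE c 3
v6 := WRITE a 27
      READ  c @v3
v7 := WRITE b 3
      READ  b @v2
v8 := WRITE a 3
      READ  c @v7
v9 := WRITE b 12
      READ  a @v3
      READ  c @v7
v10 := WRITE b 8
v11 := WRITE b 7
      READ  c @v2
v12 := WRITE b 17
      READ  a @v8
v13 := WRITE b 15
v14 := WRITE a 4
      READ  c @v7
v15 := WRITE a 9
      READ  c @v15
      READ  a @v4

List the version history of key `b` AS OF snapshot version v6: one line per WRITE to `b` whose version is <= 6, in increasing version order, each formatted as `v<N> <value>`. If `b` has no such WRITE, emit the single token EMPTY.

Scan writes for key=b with version <= 6:
  v1 WRITE b 18 -> keep
  v2 WRITE b 10 -> keep
  v3 WRITE c 10 -> skip
  v4 WRITE c 23 -> skip
  v5 WRITE c 3 -> skip
  v6 WRITE a 27 -> skip
  v7 WRITE b 3 -> drop (> snap)
  v8 WRITE a 3 -> skip
  v9 WRITE b 12 -> drop (> snap)
  v10 WRITE b 8 -> drop (> snap)
  v11 WRITE b 7 -> drop (> snap)
  v12 WRITE b 17 -> drop (> snap)
  v13 WRITE b 15 -> drop (> snap)
  v14 WRITE a 4 -> skip
  v15 WRITE a 9 -> skip
Collected: [(1, 18), (2, 10)]

Answer: v1 18
v2 10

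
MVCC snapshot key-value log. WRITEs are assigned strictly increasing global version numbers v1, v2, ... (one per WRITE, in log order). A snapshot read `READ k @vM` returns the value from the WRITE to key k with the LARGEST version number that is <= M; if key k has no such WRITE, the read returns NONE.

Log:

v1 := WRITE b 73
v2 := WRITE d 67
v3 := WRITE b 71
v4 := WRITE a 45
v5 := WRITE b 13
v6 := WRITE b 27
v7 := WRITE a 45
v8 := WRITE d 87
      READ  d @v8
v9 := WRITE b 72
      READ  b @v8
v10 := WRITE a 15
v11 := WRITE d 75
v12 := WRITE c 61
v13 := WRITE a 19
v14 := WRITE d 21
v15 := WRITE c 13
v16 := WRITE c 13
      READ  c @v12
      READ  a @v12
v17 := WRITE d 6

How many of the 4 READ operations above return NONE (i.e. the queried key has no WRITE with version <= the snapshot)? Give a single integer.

Answer: 0

Derivation:
v1: WRITE b=73  (b history now [(1, 73)])
v2: WRITE d=67  (d history now [(2, 67)])
v3: WRITE b=71  (b history now [(1, 73), (3, 71)])
v4: WRITE a=45  (a history now [(4, 45)])
v5: WRITE b=13  (b history now [(1, 73), (3, 71), (5, 13)])
v6: WRITE b=27  (b history now [(1, 73), (3, 71), (5, 13), (6, 27)])
v7: WRITE a=45  (a history now [(4, 45), (7, 45)])
v8: WRITE d=87  (d history now [(2, 67), (8, 87)])
READ d @v8: history=[(2, 67), (8, 87)] -> pick v8 -> 87
v9: WRITE b=72  (b history now [(1, 73), (3, 71), (5, 13), (6, 27), (9, 72)])
READ b @v8: history=[(1, 73), (3, 71), (5, 13), (6, 27), (9, 72)] -> pick v6 -> 27
v10: WRITE a=15  (a history now [(4, 45), (7, 45), (10, 15)])
v11: WRITE d=75  (d history now [(2, 67), (8, 87), (11, 75)])
v12: WRITE c=61  (c history now [(12, 61)])
v13: WRITE a=19  (a history now [(4, 45), (7, 45), (10, 15), (13, 19)])
v14: WRITE d=21  (d history now [(2, 67), (8, 87), (11, 75), (14, 21)])
v15: WRITE c=13  (c history now [(12, 61), (15, 13)])
v16: WRITE c=13  (c history now [(12, 61), (15, 13), (16, 13)])
READ c @v12: history=[(12, 61), (15, 13), (16, 13)] -> pick v12 -> 61
READ a @v12: history=[(4, 45), (7, 45), (10, 15), (13, 19)] -> pick v10 -> 15
v17: WRITE d=6  (d history now [(2, 67), (8, 87), (11, 75), (14, 21), (17, 6)])
Read results in order: ['87', '27', '61', '15']
NONE count = 0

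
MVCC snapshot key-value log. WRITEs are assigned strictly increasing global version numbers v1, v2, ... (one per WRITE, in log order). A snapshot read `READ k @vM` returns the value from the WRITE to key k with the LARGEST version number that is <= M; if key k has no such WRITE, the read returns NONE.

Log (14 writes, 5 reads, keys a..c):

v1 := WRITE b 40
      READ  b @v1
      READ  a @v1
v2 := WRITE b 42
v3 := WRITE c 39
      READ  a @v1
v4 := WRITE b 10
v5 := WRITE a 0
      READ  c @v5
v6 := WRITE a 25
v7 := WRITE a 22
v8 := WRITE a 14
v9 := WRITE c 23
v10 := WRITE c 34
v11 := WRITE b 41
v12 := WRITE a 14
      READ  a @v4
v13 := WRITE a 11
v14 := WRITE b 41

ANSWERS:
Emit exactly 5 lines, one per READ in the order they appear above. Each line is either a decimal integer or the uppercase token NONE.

Answer: 40
NONE
NONE
39
NONE

Derivation:
v1: WRITE b=40  (b history now [(1, 40)])
READ b @v1: history=[(1, 40)] -> pick v1 -> 40
READ a @v1: history=[] -> no version <= 1 -> NONE
v2: WRITE b=42  (b history now [(1, 40), (2, 42)])
v3: WRITE c=39  (c history now [(3, 39)])
READ a @v1: history=[] -> no version <= 1 -> NONE
v4: WRITE b=10  (b history now [(1, 40), (2, 42), (4, 10)])
v5: WRITE a=0  (a history now [(5, 0)])
READ c @v5: history=[(3, 39)] -> pick v3 -> 39
v6: WRITE a=25  (a history now [(5, 0), (6, 25)])
v7: WRITE a=22  (a history now [(5, 0), (6, 25), (7, 22)])
v8: WRITE a=14  (a history now [(5, 0), (6, 25), (7, 22), (8, 14)])
v9: WRITE c=23  (c history now [(3, 39), (9, 23)])
v10: WRITE c=34  (c history now [(3, 39), (9, 23), (10, 34)])
v11: WRITE b=41  (b history now [(1, 40), (2, 42), (4, 10), (11, 41)])
v12: WRITE a=14  (a history now [(5, 0), (6, 25), (7, 22), (8, 14), (12, 14)])
READ a @v4: history=[(5, 0), (6, 25), (7, 22), (8, 14), (12, 14)] -> no version <= 4 -> NONE
v13: WRITE a=11  (a history now [(5, 0), (6, 25), (7, 22), (8, 14), (12, 14), (13, 11)])
v14: WRITE b=41  (b history now [(1, 40), (2, 42), (4, 10), (11, 41), (14, 41)])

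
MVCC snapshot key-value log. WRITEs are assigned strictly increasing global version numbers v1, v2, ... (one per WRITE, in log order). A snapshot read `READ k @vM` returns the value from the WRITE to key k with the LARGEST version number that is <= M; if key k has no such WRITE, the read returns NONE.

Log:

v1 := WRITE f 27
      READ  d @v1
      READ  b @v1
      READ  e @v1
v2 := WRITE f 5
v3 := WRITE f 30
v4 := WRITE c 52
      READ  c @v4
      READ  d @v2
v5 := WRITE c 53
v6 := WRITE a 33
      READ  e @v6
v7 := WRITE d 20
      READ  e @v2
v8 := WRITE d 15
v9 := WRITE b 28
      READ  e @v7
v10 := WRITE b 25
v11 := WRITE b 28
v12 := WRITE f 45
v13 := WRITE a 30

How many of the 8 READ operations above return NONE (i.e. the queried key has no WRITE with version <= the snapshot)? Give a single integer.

v1: WRITE f=27  (f history now [(1, 27)])
READ d @v1: history=[] -> no version <= 1 -> NONE
READ b @v1: history=[] -> no version <= 1 -> NONE
READ e @v1: history=[] -> no version <= 1 -> NONE
v2: WRITE f=5  (f history now [(1, 27), (2, 5)])
v3: WRITE f=30  (f history now [(1, 27), (2, 5), (3, 30)])
v4: WRITE c=52  (c history now [(4, 52)])
READ c @v4: history=[(4, 52)] -> pick v4 -> 52
READ d @v2: history=[] -> no version <= 2 -> NONE
v5: WRITE c=53  (c history now [(4, 52), (5, 53)])
v6: WRITE a=33  (a history now [(6, 33)])
READ e @v6: history=[] -> no version <= 6 -> NONE
v7: WRITE d=20  (d history now [(7, 20)])
READ e @v2: history=[] -> no version <= 2 -> NONE
v8: WRITE d=15  (d history now [(7, 20), (8, 15)])
v9: WRITE b=28  (b history now [(9, 28)])
READ e @v7: history=[] -> no version <= 7 -> NONE
v10: WRITE b=25  (b history now [(9, 28), (10, 25)])
v11: WRITE b=28  (b history now [(9, 28), (10, 25), (11, 28)])
v12: WRITE f=45  (f history now [(1, 27), (2, 5), (3, 30), (12, 45)])
v13: WRITE a=30  (a history now [(6, 33), (13, 30)])
Read results in order: ['NONE', 'NONE', 'NONE', '52', 'NONE', 'NONE', 'NONE', 'NONE']
NONE count = 7

Answer: 7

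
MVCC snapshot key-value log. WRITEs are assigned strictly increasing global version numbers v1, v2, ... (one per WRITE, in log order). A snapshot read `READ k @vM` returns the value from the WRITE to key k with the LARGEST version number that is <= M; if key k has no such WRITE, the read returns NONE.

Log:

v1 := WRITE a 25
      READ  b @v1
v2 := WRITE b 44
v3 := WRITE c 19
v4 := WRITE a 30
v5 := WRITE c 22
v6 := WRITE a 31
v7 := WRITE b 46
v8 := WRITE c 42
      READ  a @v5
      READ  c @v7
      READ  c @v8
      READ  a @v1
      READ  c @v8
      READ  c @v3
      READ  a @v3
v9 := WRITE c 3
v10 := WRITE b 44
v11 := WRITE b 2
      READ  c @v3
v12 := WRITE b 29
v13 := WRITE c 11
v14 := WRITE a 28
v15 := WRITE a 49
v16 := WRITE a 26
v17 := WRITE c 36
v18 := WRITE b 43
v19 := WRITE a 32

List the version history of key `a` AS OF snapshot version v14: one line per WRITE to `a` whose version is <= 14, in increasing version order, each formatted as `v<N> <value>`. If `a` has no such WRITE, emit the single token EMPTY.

Scan writes for key=a with version <= 14:
  v1 WRITE a 25 -> keep
  v2 WRITE b 44 -> skip
  v3 WRITE c 19 -> skip
  v4 WRITE a 30 -> keep
  v5 WRITE c 22 -> skip
  v6 WRITE a 31 -> keep
  v7 WRITE b 46 -> skip
  v8 WRITE c 42 -> skip
  v9 WRITE c 3 -> skip
  v10 WRITE b 44 -> skip
  v11 WRITE b 2 -> skip
  v12 WRITE b 29 -> skip
  v13 WRITE c 11 -> skip
  v14 WRITE a 28 -> keep
  v15 WRITE a 49 -> drop (> snap)
  v16 WRITE a 26 -> drop (> snap)
  v17 WRITE c 36 -> skip
  v18 WRITE b 43 -> skip
  v19 WRITE a 32 -> drop (> snap)
Collected: [(1, 25), (4, 30), (6, 31), (14, 28)]

Answer: v1 25
v4 30
v6 31
v14 28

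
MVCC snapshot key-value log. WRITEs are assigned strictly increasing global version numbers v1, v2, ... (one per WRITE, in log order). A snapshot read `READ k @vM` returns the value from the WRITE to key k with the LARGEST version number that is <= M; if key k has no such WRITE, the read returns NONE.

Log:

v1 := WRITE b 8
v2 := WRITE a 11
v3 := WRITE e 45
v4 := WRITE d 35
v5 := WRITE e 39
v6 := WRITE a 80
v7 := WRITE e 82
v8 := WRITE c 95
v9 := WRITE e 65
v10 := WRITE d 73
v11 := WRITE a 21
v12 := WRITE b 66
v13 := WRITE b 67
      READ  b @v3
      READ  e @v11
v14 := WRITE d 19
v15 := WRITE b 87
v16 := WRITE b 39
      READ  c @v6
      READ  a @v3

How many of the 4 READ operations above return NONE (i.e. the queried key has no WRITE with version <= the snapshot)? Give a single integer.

Answer: 1

Derivation:
v1: WRITE b=8  (b history now [(1, 8)])
v2: WRITE a=11  (a history now [(2, 11)])
v3: WRITE e=45  (e history now [(3, 45)])
v4: WRITE d=35  (d history now [(4, 35)])
v5: WRITE e=39  (e history now [(3, 45), (5, 39)])
v6: WRITE a=80  (a history now [(2, 11), (6, 80)])
v7: WRITE e=82  (e history now [(3, 45), (5, 39), (7, 82)])
v8: WRITE c=95  (c history now [(8, 95)])
v9: WRITE e=65  (e history now [(3, 45), (5, 39), (7, 82), (9, 65)])
v10: WRITE d=73  (d history now [(4, 35), (10, 73)])
v11: WRITE a=21  (a history now [(2, 11), (6, 80), (11, 21)])
v12: WRITE b=66  (b history now [(1, 8), (12, 66)])
v13: WRITE b=67  (b history now [(1, 8), (12, 66), (13, 67)])
READ b @v3: history=[(1, 8), (12, 66), (13, 67)] -> pick v1 -> 8
READ e @v11: history=[(3, 45), (5, 39), (7, 82), (9, 65)] -> pick v9 -> 65
v14: WRITE d=19  (d history now [(4, 35), (10, 73), (14, 19)])
v15: WRITE b=87  (b history now [(1, 8), (12, 66), (13, 67), (15, 87)])
v16: WRITE b=39  (b history now [(1, 8), (12, 66), (13, 67), (15, 87), (16, 39)])
READ c @v6: history=[(8, 95)] -> no version <= 6 -> NONE
READ a @v3: history=[(2, 11), (6, 80), (11, 21)] -> pick v2 -> 11
Read results in order: ['8', '65', 'NONE', '11']
NONE count = 1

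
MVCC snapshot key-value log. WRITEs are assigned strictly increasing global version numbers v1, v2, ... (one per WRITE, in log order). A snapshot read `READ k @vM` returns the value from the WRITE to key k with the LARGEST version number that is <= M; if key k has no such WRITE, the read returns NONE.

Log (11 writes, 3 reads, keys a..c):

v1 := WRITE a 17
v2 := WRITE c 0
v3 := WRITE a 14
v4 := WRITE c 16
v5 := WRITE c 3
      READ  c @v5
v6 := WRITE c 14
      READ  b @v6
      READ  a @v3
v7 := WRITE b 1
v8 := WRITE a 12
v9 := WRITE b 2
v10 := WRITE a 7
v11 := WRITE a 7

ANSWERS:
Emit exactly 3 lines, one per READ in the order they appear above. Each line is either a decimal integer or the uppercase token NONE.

Answer: 3
NONE
14

Derivation:
v1: WRITE a=17  (a history now [(1, 17)])
v2: WRITE c=0  (c history now [(2, 0)])
v3: WRITE a=14  (a history now [(1, 17), (3, 14)])
v4: WRITE c=16  (c history now [(2, 0), (4, 16)])
v5: WRITE c=3  (c history now [(2, 0), (4, 16), (5, 3)])
READ c @v5: history=[(2, 0), (4, 16), (5, 3)] -> pick v5 -> 3
v6: WRITE c=14  (c history now [(2, 0), (4, 16), (5, 3), (6, 14)])
READ b @v6: history=[] -> no version <= 6 -> NONE
READ a @v3: history=[(1, 17), (3, 14)] -> pick v3 -> 14
v7: WRITE b=1  (b history now [(7, 1)])
v8: WRITE a=12  (a history now [(1, 17), (3, 14), (8, 12)])
v9: WRITE b=2  (b history now [(7, 1), (9, 2)])
v10: WRITE a=7  (a history now [(1, 17), (3, 14), (8, 12), (10, 7)])
v11: WRITE a=7  (a history now [(1, 17), (3, 14), (8, 12), (10, 7), (11, 7)])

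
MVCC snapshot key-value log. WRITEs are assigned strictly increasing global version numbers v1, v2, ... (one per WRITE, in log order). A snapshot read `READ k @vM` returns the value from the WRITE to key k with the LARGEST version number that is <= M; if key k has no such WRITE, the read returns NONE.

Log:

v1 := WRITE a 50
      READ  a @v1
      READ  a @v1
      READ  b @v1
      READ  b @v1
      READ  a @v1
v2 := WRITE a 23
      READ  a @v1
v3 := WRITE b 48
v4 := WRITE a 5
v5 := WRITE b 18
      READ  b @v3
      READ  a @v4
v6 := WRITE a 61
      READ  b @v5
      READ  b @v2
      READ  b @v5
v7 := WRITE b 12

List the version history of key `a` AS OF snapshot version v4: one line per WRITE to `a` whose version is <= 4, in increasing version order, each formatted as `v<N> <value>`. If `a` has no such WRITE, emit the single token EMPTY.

Answer: v1 50
v2 23
v4 5

Derivation:
Scan writes for key=a with version <= 4:
  v1 WRITE a 50 -> keep
  v2 WRITE a 23 -> keep
  v3 WRITE b 48 -> skip
  v4 WRITE a 5 -> keep
  v5 WRITE b 18 -> skip
  v6 WRITE a 61 -> drop (> snap)
  v7 WRITE b 12 -> skip
Collected: [(1, 50), (2, 23), (4, 5)]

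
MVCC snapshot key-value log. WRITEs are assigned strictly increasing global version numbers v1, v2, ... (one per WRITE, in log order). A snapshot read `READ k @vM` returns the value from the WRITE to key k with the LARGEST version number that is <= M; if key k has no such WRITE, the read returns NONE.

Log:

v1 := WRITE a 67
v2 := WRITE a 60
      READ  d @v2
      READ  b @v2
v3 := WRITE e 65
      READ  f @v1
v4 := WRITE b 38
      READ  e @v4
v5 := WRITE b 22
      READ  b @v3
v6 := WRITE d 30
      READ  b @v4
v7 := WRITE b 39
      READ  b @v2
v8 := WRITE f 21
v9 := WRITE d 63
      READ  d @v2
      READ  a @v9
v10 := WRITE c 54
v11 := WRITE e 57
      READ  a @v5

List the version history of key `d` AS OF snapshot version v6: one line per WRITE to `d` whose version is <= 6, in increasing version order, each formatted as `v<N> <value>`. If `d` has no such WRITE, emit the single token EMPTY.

Answer: v6 30

Derivation:
Scan writes for key=d with version <= 6:
  v1 WRITE a 67 -> skip
  v2 WRITE a 60 -> skip
  v3 WRITE e 65 -> skip
  v4 WRITE b 38 -> skip
  v5 WRITE b 22 -> skip
  v6 WRITE d 30 -> keep
  v7 WRITE b 39 -> skip
  v8 WRITE f 21 -> skip
  v9 WRITE d 63 -> drop (> snap)
  v10 WRITE c 54 -> skip
  v11 WRITE e 57 -> skip
Collected: [(6, 30)]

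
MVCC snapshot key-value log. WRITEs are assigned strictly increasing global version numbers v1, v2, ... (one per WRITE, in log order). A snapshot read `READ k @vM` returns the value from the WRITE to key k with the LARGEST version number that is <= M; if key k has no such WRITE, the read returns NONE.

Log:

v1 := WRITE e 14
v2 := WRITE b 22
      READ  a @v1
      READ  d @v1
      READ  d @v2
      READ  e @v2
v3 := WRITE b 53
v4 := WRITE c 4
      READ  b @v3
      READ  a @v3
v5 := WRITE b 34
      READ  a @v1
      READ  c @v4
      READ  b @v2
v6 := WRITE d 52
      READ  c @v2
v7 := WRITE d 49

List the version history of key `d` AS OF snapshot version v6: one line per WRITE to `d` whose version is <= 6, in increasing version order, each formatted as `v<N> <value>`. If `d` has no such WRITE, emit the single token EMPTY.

Scan writes for key=d with version <= 6:
  v1 WRITE e 14 -> skip
  v2 WRITE b 22 -> skip
  v3 WRITE b 53 -> skip
  v4 WRITE c 4 -> skip
  v5 WRITE b 34 -> skip
  v6 WRITE d 52 -> keep
  v7 WRITE d 49 -> drop (> snap)
Collected: [(6, 52)]

Answer: v6 52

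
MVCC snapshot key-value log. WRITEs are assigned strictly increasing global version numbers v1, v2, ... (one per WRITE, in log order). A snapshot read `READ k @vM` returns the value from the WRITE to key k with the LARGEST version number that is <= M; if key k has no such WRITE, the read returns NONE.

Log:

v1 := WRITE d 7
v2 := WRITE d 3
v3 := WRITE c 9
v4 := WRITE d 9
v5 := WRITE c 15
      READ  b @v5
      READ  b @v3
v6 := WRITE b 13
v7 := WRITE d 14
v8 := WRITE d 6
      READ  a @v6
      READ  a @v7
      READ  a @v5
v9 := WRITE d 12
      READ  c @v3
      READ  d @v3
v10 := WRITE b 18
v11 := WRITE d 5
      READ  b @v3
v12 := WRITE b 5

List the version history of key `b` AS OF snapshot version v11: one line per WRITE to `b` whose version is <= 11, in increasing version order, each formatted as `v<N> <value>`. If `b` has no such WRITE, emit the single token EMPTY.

Scan writes for key=b with version <= 11:
  v1 WRITE d 7 -> skip
  v2 WRITE d 3 -> skip
  v3 WRITE c 9 -> skip
  v4 WRITE d 9 -> skip
  v5 WRITE c 15 -> skip
  v6 WRITE b 13 -> keep
  v7 WRITE d 14 -> skip
  v8 WRITE d 6 -> skip
  v9 WRITE d 12 -> skip
  v10 WRITE b 18 -> keep
  v11 WRITE d 5 -> skip
  v12 WRITE b 5 -> drop (> snap)
Collected: [(6, 13), (10, 18)]

Answer: v6 13
v10 18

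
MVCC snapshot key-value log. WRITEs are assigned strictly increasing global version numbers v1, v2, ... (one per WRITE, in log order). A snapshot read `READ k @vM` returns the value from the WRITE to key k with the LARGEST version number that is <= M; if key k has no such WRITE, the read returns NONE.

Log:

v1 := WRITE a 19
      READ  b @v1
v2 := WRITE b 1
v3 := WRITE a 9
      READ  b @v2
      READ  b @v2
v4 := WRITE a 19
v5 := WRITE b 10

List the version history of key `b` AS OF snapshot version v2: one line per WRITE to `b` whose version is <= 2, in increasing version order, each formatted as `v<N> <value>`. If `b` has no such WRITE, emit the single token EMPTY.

Scan writes for key=b with version <= 2:
  v1 WRITE a 19 -> skip
  v2 WRITE b 1 -> keep
  v3 WRITE a 9 -> skip
  v4 WRITE a 19 -> skip
  v5 WRITE b 10 -> drop (> snap)
Collected: [(2, 1)]

Answer: v2 1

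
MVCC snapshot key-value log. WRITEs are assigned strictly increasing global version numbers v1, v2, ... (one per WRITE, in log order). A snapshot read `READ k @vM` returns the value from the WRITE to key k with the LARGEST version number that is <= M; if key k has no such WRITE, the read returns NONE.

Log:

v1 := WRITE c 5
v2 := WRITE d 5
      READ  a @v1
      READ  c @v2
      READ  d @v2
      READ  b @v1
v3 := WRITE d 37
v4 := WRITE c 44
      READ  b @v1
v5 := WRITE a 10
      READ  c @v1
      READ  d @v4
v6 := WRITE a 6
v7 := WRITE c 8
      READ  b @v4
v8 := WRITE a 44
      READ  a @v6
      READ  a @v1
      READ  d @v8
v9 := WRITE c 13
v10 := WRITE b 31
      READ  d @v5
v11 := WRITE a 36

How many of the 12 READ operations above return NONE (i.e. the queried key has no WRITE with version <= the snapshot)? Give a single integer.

Answer: 5

Derivation:
v1: WRITE c=5  (c history now [(1, 5)])
v2: WRITE d=5  (d history now [(2, 5)])
READ a @v1: history=[] -> no version <= 1 -> NONE
READ c @v2: history=[(1, 5)] -> pick v1 -> 5
READ d @v2: history=[(2, 5)] -> pick v2 -> 5
READ b @v1: history=[] -> no version <= 1 -> NONE
v3: WRITE d=37  (d history now [(2, 5), (3, 37)])
v4: WRITE c=44  (c history now [(1, 5), (4, 44)])
READ b @v1: history=[] -> no version <= 1 -> NONE
v5: WRITE a=10  (a history now [(5, 10)])
READ c @v1: history=[(1, 5), (4, 44)] -> pick v1 -> 5
READ d @v4: history=[(2, 5), (3, 37)] -> pick v3 -> 37
v6: WRITE a=6  (a history now [(5, 10), (6, 6)])
v7: WRITE c=8  (c history now [(1, 5), (4, 44), (7, 8)])
READ b @v4: history=[] -> no version <= 4 -> NONE
v8: WRITE a=44  (a history now [(5, 10), (6, 6), (8, 44)])
READ a @v6: history=[(5, 10), (6, 6), (8, 44)] -> pick v6 -> 6
READ a @v1: history=[(5, 10), (6, 6), (8, 44)] -> no version <= 1 -> NONE
READ d @v8: history=[(2, 5), (3, 37)] -> pick v3 -> 37
v9: WRITE c=13  (c history now [(1, 5), (4, 44), (7, 8), (9, 13)])
v10: WRITE b=31  (b history now [(10, 31)])
READ d @v5: history=[(2, 5), (3, 37)] -> pick v3 -> 37
v11: WRITE a=36  (a history now [(5, 10), (6, 6), (8, 44), (11, 36)])
Read results in order: ['NONE', '5', '5', 'NONE', 'NONE', '5', '37', 'NONE', '6', 'NONE', '37', '37']
NONE count = 5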